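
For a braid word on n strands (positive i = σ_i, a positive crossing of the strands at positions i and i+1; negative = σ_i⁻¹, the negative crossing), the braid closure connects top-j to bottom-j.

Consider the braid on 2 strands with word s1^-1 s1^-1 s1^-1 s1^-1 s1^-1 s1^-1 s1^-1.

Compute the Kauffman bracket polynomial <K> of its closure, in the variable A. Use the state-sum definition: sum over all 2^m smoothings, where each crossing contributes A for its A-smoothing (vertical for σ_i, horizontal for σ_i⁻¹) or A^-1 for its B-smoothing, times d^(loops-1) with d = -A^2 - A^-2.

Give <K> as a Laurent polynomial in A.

Braid: s1^-1 s1^-1 s1^-1 s1^-1 s1^-1 s1^-1 s1^-1 on 2 strands, 7 crossings.
Writhe w = (#positive) - (#negative) = 0 - 7 = -7.
Enumerate smoothing states for the bracket polynomial. There are 2^7 = 128 states.
Each crossing splits two ways (0=vertical, 1=horizontal). The state's weight is A^(#A-smoothings - #B-smoothings) * d^(loops - 1).
Tabulate the states by total A-exponent and number of loops L (A-exp: L × count):
  A^7: L=7 ×1
  A^5: L=6 ×7
  A^3: L=5 ×21
  A^1: L=4 ×35
  A^-1: L=3 ×35
  A^-3: L=2 ×21
  A^-5: L=1 ×7
  A^-7: L=2 ×1
Each group contributes A^e * Σ count * d^(L-1):
Powers of d = -A^2 - A^-2: d^2 = A^4 + 2 + A^-4; d^3 = -A^6 - 3*A^2 - 3*A^-2 - A^-6; d^4 = A^8 + 4*A^4 + 6 + 4*A^-4 + A^-8; d^5 = -A^10 - 5*A^6 - 10*A^2 - 10*A^-2 - 5*A^-6 - A^-10; d^6 = A^12 + 6*A^8 + 15*A^4 + 20 + 15*A^-4 + 6*A^-8 + A^-12.
  A^7 * (d^6) = A^19 + 6*A^15 + 15*A^11 + 20*A^7 + 15*A^3 + 6*A^-1 + A^-5
  A^5 * (7*d^5) = -7*A^15 - 35*A^11 - 70*A^7 - 70*A^3 - 35*A^-1 - 7*A^-5
  A^3 * (21*d^4) = 21*A^11 + 84*A^7 + 126*A^3 + 84*A^-1 + 21*A^-5
  A^1 * (35*d^3) = -35*A^7 - 105*A^3 - 105*A^-1 - 35*A^-5
  A^-1 * (35*d^2) = 35*A^3 + 70*A^-1 + 35*A^-5
  A^-3 * (21*d) = -21*A^-1 - 21*A^-5
  A^-5 * (7) = 7*A^-5
  A^-7 * (d) = -A^-5 - A^-9
Summing the groups: <K> = A^19 - A^15 + A^11 - A^7 + A^3 - A^-1 - A^-9

Answer: A^19 - A^15 + A^11 - A^7 + A^3 - A^-1 - A^-9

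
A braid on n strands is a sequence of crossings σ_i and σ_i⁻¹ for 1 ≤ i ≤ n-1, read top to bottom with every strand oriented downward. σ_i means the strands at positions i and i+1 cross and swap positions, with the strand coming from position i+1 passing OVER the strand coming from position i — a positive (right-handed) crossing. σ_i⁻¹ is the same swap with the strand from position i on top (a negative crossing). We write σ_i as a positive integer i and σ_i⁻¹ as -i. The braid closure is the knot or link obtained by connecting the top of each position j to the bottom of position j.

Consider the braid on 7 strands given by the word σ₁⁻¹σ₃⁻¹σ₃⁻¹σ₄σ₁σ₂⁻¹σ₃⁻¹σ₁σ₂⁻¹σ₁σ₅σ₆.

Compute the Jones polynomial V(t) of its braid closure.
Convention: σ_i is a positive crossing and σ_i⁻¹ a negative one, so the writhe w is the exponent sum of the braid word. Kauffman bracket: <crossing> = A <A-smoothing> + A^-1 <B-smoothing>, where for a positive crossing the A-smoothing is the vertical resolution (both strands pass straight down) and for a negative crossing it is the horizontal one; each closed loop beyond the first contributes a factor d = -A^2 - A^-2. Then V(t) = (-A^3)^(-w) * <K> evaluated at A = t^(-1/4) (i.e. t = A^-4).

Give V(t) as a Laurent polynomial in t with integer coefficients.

The presented braid s1^-1 s3^-1 s3^-1 s4 s1 s2^-1 s3^-1 s1 s2^-1 s1 s5 s6 on 7 strands reduces by inverse Markov moves (closure unchanged at each step):
  Destabilize: the word has the form β·s6 where s6 occurs only as the final letter (β ∈ B_6); drop it and the last strand → 6 strands.
  Destabilize: the word has the form β·s5 where s5 occurs only as the final letter (β ∈ B_5); drop it and the last strand → 5 strands.
  Deconjugate: the word is γ·β·γ⁻¹ with γ = s1^-1 (prefix) and γ⁻¹ = s1 (suffix); strip both.
Reduced to β = s3^-1 s3^-1 s4 s1 s2^-1 s3^-1 s1 s2^-1 on 5 strands, 8 crossings.
Compute on β:
Braid: s3^-1 s3^-1 s4 s1 s2^-1 s3^-1 s1 s2^-1 on 5 strands, 8 crossings.
Writhe w = (#positive) - (#negative) = 3 - 5 = -2.
Enumerate smoothing states for the bracket polynomial. There are 2^8 = 256 states.
Each crossing splits two ways (0=vertical, 1=horizontal). The state's weight is A^(#A-smoothings - #B-smoothings) * d^(loops - 1).
Tabulate the states by total A-exponent and number of loops L (A-exp: L × count):
  A^8: L=4 ×1
  A^6: L=3 ×5, L=5 ×3
  A^4: L=2 ×8, L=4 ×19, L=6 ×1
  A^2: L=1 ×4, L=3 ×43, L=5 ×9
  A^0: L=2 ×42, L=4 ×27, L=6 ×1
  A^-2: L=1 ×15, L=3 ×36, L=5 ×5
  A^-4: L=2 ×17, L=4 ×11
  A^-6: L=3 ×7, L=5 ×1
  A^-8: L=4 ×1
Each group contributes A^e * Σ count * d^(L-1):
Powers of d = -A^2 - A^-2: d^2 = A^4 + 2 + A^-4; d^3 = -A^6 - 3*A^2 - 3*A^-2 - A^-6; d^4 = A^8 + 4*A^4 + 6 + 4*A^-4 + A^-8; d^5 = -A^10 - 5*A^6 - 10*A^2 - 10*A^-2 - 5*A^-6 - A^-10.
  A^8 * (d^3) = -A^14 - 3*A^10 - 3*A^6 - A^2
  A^6 * (5*d^2 + 3*d^4) = 3*A^14 + 17*A^10 + 28*A^6 + 17*A^2 + 3*A^-2
  A^4 * (8*d + 19*d^3 + d^5) = -A^14 - 24*A^10 - 75*A^6 - 75*A^2 - 24*A^-2 - A^-6
  A^2 * (4 + 43*d^2 + 9*d^4) = 9*A^10 + 79*A^6 + 144*A^2 + 79*A^-2 + 9*A^-6
  A^0 * (42*d + 27*d^3 + d^5) = -A^10 - 32*A^6 - 133*A^2 - 133*A^-2 - 32*A^-6 - A^-10
  A^-2 * (15 + 36*d^2 + 5*d^4) = 5*A^6 + 56*A^2 + 117*A^-2 + 56*A^-6 + 5*A^-10
  A^-4 * (17*d + 11*d^3) = -11*A^2 - 50*A^-2 - 50*A^-6 - 11*A^-10
  A^-6 * (7*d^2 + d^4) = A^2 + 11*A^-2 + 20*A^-6 + 11*A^-10 + A^-14
  A^-8 * (d^3) = -A^-2 - 3*A^-6 - 3*A^-10 - A^-14
Summing the groups: <K> = A^14 - 2*A^10 + 2*A^6 - 2*A^2 + 2*A^-2 - A^-6 + A^-10
Normalise by the writhe: (-A^3)^(-w) = (-A^3)^(2) = A^6, so f(A) = A^6 * <K> = A^20 - 2*A^16 + 2*A^12 - 2*A^8 + 2*A^4 - 1 + A^-4.
Substitute A = t^(-1/4), i.e. A^e → t^(-e/4): V(t) = t - 1 + 2*t^-1 - 2*t^-2 + 2*t^-3 - 2*t^-4 + t^-5

Answer: t - 1 + 2*t^-1 - 2*t^-2 + 2*t^-3 - 2*t^-4 + t^-5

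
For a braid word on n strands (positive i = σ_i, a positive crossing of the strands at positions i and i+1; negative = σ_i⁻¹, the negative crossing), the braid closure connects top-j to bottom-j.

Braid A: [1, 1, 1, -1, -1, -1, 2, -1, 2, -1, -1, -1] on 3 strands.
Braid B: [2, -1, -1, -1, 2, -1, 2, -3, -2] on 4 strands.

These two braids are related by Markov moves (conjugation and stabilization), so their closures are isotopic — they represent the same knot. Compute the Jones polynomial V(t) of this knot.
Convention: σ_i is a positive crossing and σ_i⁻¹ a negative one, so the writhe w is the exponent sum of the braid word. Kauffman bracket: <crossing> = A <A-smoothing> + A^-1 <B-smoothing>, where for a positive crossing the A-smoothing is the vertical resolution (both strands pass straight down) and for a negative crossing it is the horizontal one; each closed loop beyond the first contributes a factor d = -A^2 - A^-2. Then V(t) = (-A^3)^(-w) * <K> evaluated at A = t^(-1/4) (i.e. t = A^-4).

t - 1 + 2*t^-1 - 2*t^-2 + 2*t^-3 - 2*t^-4 + t^-5

Derivation:
Markov-equivalent braids have isotopic closures, hence identical knot invariants. Strip the Markov moves from each word to reach a common short braid β, then compute V(t) once on β.
Braid A: s1 s1 s1 s1^-1 s1^-1 s1^-1 s2 s1^-1 s2 s1^-1 s1^-1 s1^-1 on 3 strands reduces by inverse Markov moves (closure unchanged at each step):
  Deconjugate: the word is γ·β·γ⁻¹ with γ = s1 (prefix) and γ⁻¹ = s1^-1 (suffix); strip both.
  Deconjugate: the word is γ·β·γ⁻¹ with γ = s1 s1 (prefix) and γ⁻¹ = s1^-1 s1^-1 (suffix); strip both.
Reduced to β = s1^-1 s1^-1 s1^-1 s2 s1^-1 s2 on 3 strands, 6 crossings.
Braid B: s2 s1^-1 s1^-1 s1^-1 s2 s1^-1 s2 s3^-1 s2^-1 on 4 strands reduces by inverse Markov moves (closure unchanged at each step):
  Deconjugate: the word is γ·β·γ⁻¹ with γ = s2 (prefix) and γ⁻¹ = s2^-1 (suffix); strip both.
  Destabilize: the word has the form β·s3^-1 where s3^-1 occurs only as the final letter (β ∈ B_3); drop it and the last strand → 3 strands.
Reduced to β = s1^-1 s1^-1 s1^-1 s2 s1^-1 s2 on 3 strands, 6 crossings.
Both give the same β = s1^-1 s1^-1 s1^-1 s2 s1^-1 s2 on 3 strands, so one state sum suffices:
Braid: s1^-1 s1^-1 s1^-1 s2 s1^-1 s2 on 3 strands, 6 crossings.
Writhe w = (#positive) - (#negative) = 2 - 4 = -2.
State-sum expansion of <K>. There are 2^6 = 64 states.
Smooth each crossing (0=||, 1=⌣⌢); contribution A^(Σ sign_k(1-2s_k)) * d^(L-1).
Tabulate the states by total A-exponent and number of loops L (A-exp: L × count):
  A^6: L=5 ×1
  A^4: L=4 ×6
  A^2: L=3 ×15
  A^0: L=2 ×19, L=4 ×1
  A^-2: L=1 ×11, L=3 ×4
  A^-4: L=2 ×6
  A^-6: L=3 ×1
Each group contributes A^e * Σ count * d^(L-1):
Powers of d = -A^2 - A^-2: d^2 = A^4 + 2 + A^-4; d^3 = -A^6 - 3*A^2 - 3*A^-2 - A^-6; d^4 = A^8 + 4*A^4 + 6 + 4*A^-4 + A^-8.
  A^6 * (d^4) = A^14 + 4*A^10 + 6*A^6 + 4*A^2 + A^-2
  A^4 * (6*d^3) = -6*A^10 - 18*A^6 - 18*A^2 - 6*A^-2
  A^2 * (15*d^2) = 15*A^6 + 30*A^2 + 15*A^-2
  A^0 * (19*d + d^3) = -A^6 - 22*A^2 - 22*A^-2 - A^-6
  A^-2 * (11 + 4*d^2) = 4*A^2 + 19*A^-2 + 4*A^-6
  A^-4 * (6*d) = -6*A^-2 - 6*A^-6
  A^-6 * (d^2) = A^-2 + 2*A^-6 + A^-10
Summing the groups: <K> = A^14 - 2*A^10 + 2*A^6 - 2*A^2 + 2*A^-2 - A^-6 + A^-10
Normalise by the writhe: (-A^3)^(-w) = (-A^3)^(2) = A^6, so f(A) = A^6 * <K> = A^20 - 2*A^16 + 2*A^12 - 2*A^8 + 2*A^4 - 1 + A^-4.
Substitute A = t^(-1/4), i.e. A^e → t^(-e/4): V(t) = t - 1 + 2*t^-1 - 2*t^-2 + 2*t^-3 - 2*t^-4 + t^-5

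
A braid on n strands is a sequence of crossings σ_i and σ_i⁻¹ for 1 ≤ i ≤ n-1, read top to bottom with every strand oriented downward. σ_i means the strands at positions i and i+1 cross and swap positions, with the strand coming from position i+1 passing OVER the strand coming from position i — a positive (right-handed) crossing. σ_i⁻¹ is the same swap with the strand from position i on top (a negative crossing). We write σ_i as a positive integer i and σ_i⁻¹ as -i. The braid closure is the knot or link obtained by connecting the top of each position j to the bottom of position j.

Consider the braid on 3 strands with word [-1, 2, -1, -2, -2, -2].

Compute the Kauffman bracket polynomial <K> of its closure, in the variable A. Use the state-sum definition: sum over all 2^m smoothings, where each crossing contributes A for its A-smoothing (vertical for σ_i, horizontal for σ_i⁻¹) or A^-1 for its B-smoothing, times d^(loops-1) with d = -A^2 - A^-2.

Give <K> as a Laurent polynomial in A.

Braid: s1^-1 s2 s1^-1 s2^-1 s2^-1 s2^-1 on 3 strands, 6 crossings.
Writhe w = (#positive) - (#negative) = 1 - 5 = -4.
Computing the Kauffman bracket via state sum. There are 2^6 = 64 states.
Smooth each crossing (0=||, 1=⌣⌢); contribution A^(Σ sign_k(1-2s_k)) * d^(L-1).
Tabulate the states by total A-exponent and number of loops L (A-exp: L × count):
  A^6: L=4 ×1
  A^4: L=3 ×6
  A^2: L=2 ×12, L=4 ×3
  A^0: L=1 ×9, L=3 ×10, L=5 ×1
  A^-2: L=2 ×12, L=4 ×3
  A^-4: L=1 ×2, L=3 ×4
  A^-6: L=2 ×1
Each group contributes A^e * Σ count * d^(L-1):
Powers of d = -A^2 - A^-2: d^2 = A^4 + 2 + A^-4; d^3 = -A^6 - 3*A^2 - 3*A^-2 - A^-6; d^4 = A^8 + 4*A^4 + 6 + 4*A^-4 + A^-8.
  A^6 * (d^3) = -A^12 - 3*A^8 - 3*A^4 - 1
  A^4 * (6*d^2) = 6*A^8 + 12*A^4 + 6
  A^2 * (12*d + 3*d^3) = -3*A^8 - 21*A^4 - 21 - 3*A^-4
  A^0 * (9 + 10*d^2 + d^4) = A^8 + 14*A^4 + 35 + 14*A^-4 + A^-8
  A^-2 * (12*d + 3*d^3) = -3*A^4 - 21 - 21*A^-4 - 3*A^-8
  A^-4 * (2 + 4*d^2) = 4 + 10*A^-4 + 4*A^-8
  A^-6 * (d) = -A^-4 - A^-8
Summing the groups: <K> = -A^12 + A^8 - A^4 + 2 - A^-4 + A^-8

Answer: -A^12 + A^8 - A^4 + 2 - A^-4 + A^-8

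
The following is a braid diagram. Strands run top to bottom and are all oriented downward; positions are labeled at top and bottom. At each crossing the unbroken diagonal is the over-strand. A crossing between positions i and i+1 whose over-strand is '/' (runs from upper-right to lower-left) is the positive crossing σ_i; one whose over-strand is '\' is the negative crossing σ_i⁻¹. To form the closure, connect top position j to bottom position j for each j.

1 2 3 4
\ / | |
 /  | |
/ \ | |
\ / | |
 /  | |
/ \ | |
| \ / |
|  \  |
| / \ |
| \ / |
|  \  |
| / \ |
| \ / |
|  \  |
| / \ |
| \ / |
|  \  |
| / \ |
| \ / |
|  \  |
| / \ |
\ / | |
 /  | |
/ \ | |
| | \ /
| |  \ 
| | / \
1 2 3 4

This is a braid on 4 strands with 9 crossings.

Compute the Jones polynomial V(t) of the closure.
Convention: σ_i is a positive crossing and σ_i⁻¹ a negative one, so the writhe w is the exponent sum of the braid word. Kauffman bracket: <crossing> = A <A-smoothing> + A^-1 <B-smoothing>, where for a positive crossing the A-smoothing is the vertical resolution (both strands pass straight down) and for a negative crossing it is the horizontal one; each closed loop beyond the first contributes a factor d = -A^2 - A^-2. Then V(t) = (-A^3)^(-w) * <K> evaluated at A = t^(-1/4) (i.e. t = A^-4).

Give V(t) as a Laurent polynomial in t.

Reading the diagram top to bottom ('/'-over between positions i,i+1 = s_i, '\'-over = s_i^-1): braid word = s1 s1 s2^-1 s2^-1 s2^-1 s2^-1 s2^-1 s1 s3^-1.
The presented braid s1 s1 s2^-1 s2^-1 s2^-1 s2^-1 s2^-1 s1 s3^-1 on 4 strands reduces by inverse Markov moves (closure unchanged at each step):
  Destabilize: the word has the form β·s3^-1 where s3^-1 occurs only as the final letter (β ∈ B_3); drop it and the last strand → 3 strands.
Reduced to β = s1 s1 s2^-1 s2^-1 s2^-1 s2^-1 s2^-1 s1 on 3 strands, 8 crossings.
Compute on β:
Braid: s1 s1 s2^-1 s2^-1 s2^-1 s2^-1 s2^-1 s1 on 3 strands, 8 crossings.
Writhe w = (#positive) - (#negative) = 3 - 5 = -2.
State-sum expansion of <K>. There are 2^8 = 256 states.
Smooth each crossing (0=||, 1=⌣⌢); contribution A^(Σ sign_k(1-2s_k)) * d^(L-1).
Tabulate the states by total A-exponent and number of loops L (A-exp: L × count):
  A^8: L=6 ×1
  A^6: L=5 ×8
  A^4: L=4 ×25, L=6 ×3
  A^2: L=3 ×40, L=5 ×15, L=7 ×1
  A^0: L=2 ×35, L=4 ×30, L=6 ×5
  A^-2: L=1 ×15, L=3 ×31, L=5 ×10
  A^-4: L=2 ×18, L=4 ×10
  A^-6: L=3 ×8
  A^-8: L=4 ×1
Each group contributes A^e * Σ count * d^(L-1):
Powers of d = -A^2 - A^-2: d^2 = A^4 + 2 + A^-4; d^3 = -A^6 - 3*A^2 - 3*A^-2 - A^-6; d^4 = A^8 + 4*A^4 + 6 + 4*A^-4 + A^-8; d^5 = -A^10 - 5*A^6 - 10*A^2 - 10*A^-2 - 5*A^-6 - A^-10; d^6 = A^12 + 6*A^8 + 15*A^4 + 20 + 15*A^-4 + 6*A^-8 + A^-12.
  A^8 * (d^5) = -A^18 - 5*A^14 - 10*A^10 - 10*A^6 - 5*A^2 - A^-2
  A^6 * (8*d^4) = 8*A^14 + 32*A^10 + 48*A^6 + 32*A^2 + 8*A^-2
  A^4 * (25*d^3 + 3*d^5) = -3*A^14 - 40*A^10 - 105*A^6 - 105*A^2 - 40*A^-2 - 3*A^-6
  A^2 * (40*d^2 + 15*d^4 + d^6) = A^14 + 21*A^10 + 115*A^6 + 190*A^2 + 115*A^-2 + 21*A^-6 + A^-10
  A^0 * (35*d + 30*d^3 + 5*d^5) = -5*A^10 - 55*A^6 - 175*A^2 - 175*A^-2 - 55*A^-6 - 5*A^-10
  A^-2 * (15 + 31*d^2 + 10*d^4) = 10*A^6 + 71*A^2 + 137*A^-2 + 71*A^-6 + 10*A^-10
  A^-4 * (18*d + 10*d^3) = -10*A^2 - 48*A^-2 - 48*A^-6 - 10*A^-10
  A^-6 * (8*d^2) = 8*A^-2 + 16*A^-6 + 8*A^-10
  A^-8 * (d^3) = -A^-2 - 3*A^-6 - 3*A^-10 - A^-14
Summing the groups: <K> = -A^18 + A^14 - 2*A^10 + 3*A^6 - 2*A^2 + 3*A^-2 - A^-6 + A^-10 - A^-14
Normalise by the writhe: (-A^3)^(-w) = (-A^3)^(2) = A^6, so f(A) = A^6 * <K> = -A^24 + A^20 - 2*A^16 + 3*A^12 - 2*A^8 + 3*A^4 - 1 + A^-4 - A^-8.
Substitute A = t^(-1/4), i.e. A^e → t^(-e/4): V(t) = -t^2 + t - 1 + 3*t^-1 - 2*t^-2 + 3*t^-3 - 2*t^-4 + t^-5 - t^-6

Answer: -t^2 + t - 1 + 3*t^-1 - 2*t^-2 + 3*t^-3 - 2*t^-4 + t^-5 - t^-6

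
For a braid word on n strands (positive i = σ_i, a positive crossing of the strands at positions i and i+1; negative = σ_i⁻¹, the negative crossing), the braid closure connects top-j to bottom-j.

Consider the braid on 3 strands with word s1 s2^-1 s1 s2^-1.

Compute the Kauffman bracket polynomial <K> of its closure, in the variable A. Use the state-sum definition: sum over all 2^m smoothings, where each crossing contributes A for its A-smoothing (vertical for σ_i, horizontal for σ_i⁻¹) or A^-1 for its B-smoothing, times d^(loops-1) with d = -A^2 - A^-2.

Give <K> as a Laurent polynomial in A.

A^8 - A^4 + 1 - A^-4 + A^-8

Derivation:
Braid: s1 s2^-1 s1 s2^-1 on 3 strands, 4 crossings.
Writhe w = (#positive) - (#negative) = 2 - 2 = 0.
Enumerate smoothing states for the bracket polynomial. There are 2^4 = 16 states.
Smooth each crossing (0=||, 1=⌣⌢); contribution A^(Σ sign_k(1-2s_k)) * d^(L-1).
  state 0000: A-exp=+0, loops=3, term = A^0 * d^2
  state 0001: A-exp=+2, loops=2, term = A^2 * d^1
  state 0010: A-exp=-2, loops=2, term = A^-2 * d^1
  state 0011: A-exp=+0, loops=1, term = A^0 * d^0
  state 0100: A-exp=+2, loops=2, term = A^2 * d^1
  state 0101: A-exp=+4, loops=3, term = A^4 * d^2
  state 0110: A-exp=+0, loops=1, term = A^0 * d^0
  state 0111: A-exp=+2, loops=2, term = A^2 * d^1
  state 1000: A-exp=-2, loops=2, term = A^-2 * d^1
  state 1001: A-exp=+0, loops=1, term = A^0 * d^0
  state 1010: A-exp=-4, loops=3, term = A^-4 * d^2
  state 1011: A-exp=-2, loops=2, term = A^-2 * d^1
  state 1100: A-exp=+0, loops=1, term = A^0 * d^0
  state 1101: A-exp=+2, loops=2, term = A^2 * d^1
  state 1110: A-exp=-2, loops=2, term = A^-2 * d^1
  state 1111: A-exp=+0, loops=1, term = A^0 * d^0
Collect the terms by A-exponent (count of states per loop number):
Powers of d = -A^2 - A^-2: d^2 = A^4 + 2 + A^-4.
  A^4 * (d^2) = A^8 + 2*A^4 + 1
  A^2 * (4*d) = -4*A^4 - 4
  A^0 * (5 + d^2) = A^4 + 7 + A^-4
  A^-2 * (4*d) = -4 - 4*A^-4
  A^-4 * (d^2) = 1 + 2*A^-4 + A^-8
Summing the groups: <K> = A^8 - A^4 + 1 - A^-4 + A^-8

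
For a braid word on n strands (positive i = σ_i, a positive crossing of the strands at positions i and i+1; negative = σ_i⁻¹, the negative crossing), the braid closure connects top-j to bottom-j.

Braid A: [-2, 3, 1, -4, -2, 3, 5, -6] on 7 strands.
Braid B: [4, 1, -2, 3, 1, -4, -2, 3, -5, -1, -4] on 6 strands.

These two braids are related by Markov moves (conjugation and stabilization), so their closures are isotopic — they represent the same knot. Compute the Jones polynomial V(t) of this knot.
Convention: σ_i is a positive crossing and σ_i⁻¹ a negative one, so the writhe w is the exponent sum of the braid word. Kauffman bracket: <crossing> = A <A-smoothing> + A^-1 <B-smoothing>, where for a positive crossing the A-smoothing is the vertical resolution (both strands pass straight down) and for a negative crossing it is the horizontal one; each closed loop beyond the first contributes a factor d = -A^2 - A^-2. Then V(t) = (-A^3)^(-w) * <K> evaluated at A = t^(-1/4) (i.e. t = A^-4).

t^2 - t + 1 - t^-1 + t^-2

Derivation:
Markov-equivalent braids have isotopic closures, hence identical knot invariants. Strip the Markov moves from each word to reach a common short braid β, then compute V(t) once on β.
Braid A: s2^-1 s3 s1 s4^-1 s2^-1 s3 s5 s6^-1 on 7 strands reduces by inverse Markov moves (closure unchanged at each step):
  Destabilize: the word has the form β·s6^-1 where s6^-1 occurs only as the final letter (β ∈ B_6); drop it and the last strand → 6 strands.
  Destabilize: the word has the form β·s5 where s5 occurs only as the final letter (β ∈ B_5); drop it and the last strand → 5 strands.
Reduced to β = s2^-1 s3 s1 s4^-1 s2^-1 s3 on 5 strands, 6 crossings.
Braid B: s4 s1 s2^-1 s3 s1 s4^-1 s2^-1 s3 s5^-1 s1^-1 s4^-1 on 6 strands reduces by inverse Markov moves (closure unchanged at each step):
  Deconjugate: the word is γ·β·γ⁻¹ with γ = s4 s1 (prefix) and γ⁻¹ = s1^-1 s4^-1 (suffix); strip both.
  Destabilize: the word has the form β·s5^-1 where s5^-1 occurs only as the final letter (β ∈ B_5); drop it and the last strand → 5 strands.
Reduced to β = s2^-1 s3 s1 s4^-1 s2^-1 s3 on 5 strands, 6 crossings.
Both give the same β = s2^-1 s3 s1 s4^-1 s2^-1 s3 on 5 strands, so one state sum suffices:
Braid: s2^-1 s3 s1 s4^-1 s2^-1 s3 on 5 strands, 6 crossings.
Writhe w = (#positive) - (#negative) = 3 - 3 = 0.
Computing the Kauffman bracket via state sum. There are 2^6 = 64 states.
For each crossing: s=0 is the vertical smoothing, s=1 horizontal. Crossing k contributes A^(sign_k * (1 - 2*s_k)); loop factor d = -A^2 - A^-2.
Tabulate the states by total A-exponent and number of loops L (A-exp: L × count):
  A^6: L=4 ×1
  A^4: L=3 ×5, L=5 ×1
  A^2: L=2 ×9, L=4 ×6
  A^0: L=1 ×5, L=3 ×14, L=5 ×1
  A^-2: L=2 ×9, L=4 ×6
  A^-4: L=3 ×5, L=5 ×1
  A^-6: L=4 ×1
Each group contributes A^e * Σ count * d^(L-1):
Powers of d = -A^2 - A^-2: d^2 = A^4 + 2 + A^-4; d^3 = -A^6 - 3*A^2 - 3*A^-2 - A^-6; d^4 = A^8 + 4*A^4 + 6 + 4*A^-4 + A^-8.
  A^6 * (d^3) = -A^12 - 3*A^8 - 3*A^4 - 1
  A^4 * (5*d^2 + d^4) = A^12 + 9*A^8 + 16*A^4 + 9 + A^-4
  A^2 * (9*d + 6*d^3) = -6*A^8 - 27*A^4 - 27 - 6*A^-4
  A^0 * (5 + 14*d^2 + d^4) = A^8 + 18*A^4 + 39 + 18*A^-4 + A^-8
  A^-2 * (9*d + 6*d^3) = -6*A^4 - 27 - 27*A^-4 - 6*A^-8
  A^-4 * (5*d^2 + d^4) = A^4 + 9 + 16*A^-4 + 9*A^-8 + A^-12
  A^-6 * (d^3) = -1 - 3*A^-4 - 3*A^-8 - A^-12
Summing the groups: <K> = A^8 - A^4 + 1 - A^-4 + A^-8
Normalise by the writhe: (-A^3)^(-w) = (-A^3)^(0) = 1, so f(A) = 1 * <K> = A^8 - A^4 + 1 - A^-4 + A^-8.
Substitute A = t^(-1/4), i.e. A^e → t^(-e/4): V(t) = t^2 - t + 1 - t^-1 + t^-2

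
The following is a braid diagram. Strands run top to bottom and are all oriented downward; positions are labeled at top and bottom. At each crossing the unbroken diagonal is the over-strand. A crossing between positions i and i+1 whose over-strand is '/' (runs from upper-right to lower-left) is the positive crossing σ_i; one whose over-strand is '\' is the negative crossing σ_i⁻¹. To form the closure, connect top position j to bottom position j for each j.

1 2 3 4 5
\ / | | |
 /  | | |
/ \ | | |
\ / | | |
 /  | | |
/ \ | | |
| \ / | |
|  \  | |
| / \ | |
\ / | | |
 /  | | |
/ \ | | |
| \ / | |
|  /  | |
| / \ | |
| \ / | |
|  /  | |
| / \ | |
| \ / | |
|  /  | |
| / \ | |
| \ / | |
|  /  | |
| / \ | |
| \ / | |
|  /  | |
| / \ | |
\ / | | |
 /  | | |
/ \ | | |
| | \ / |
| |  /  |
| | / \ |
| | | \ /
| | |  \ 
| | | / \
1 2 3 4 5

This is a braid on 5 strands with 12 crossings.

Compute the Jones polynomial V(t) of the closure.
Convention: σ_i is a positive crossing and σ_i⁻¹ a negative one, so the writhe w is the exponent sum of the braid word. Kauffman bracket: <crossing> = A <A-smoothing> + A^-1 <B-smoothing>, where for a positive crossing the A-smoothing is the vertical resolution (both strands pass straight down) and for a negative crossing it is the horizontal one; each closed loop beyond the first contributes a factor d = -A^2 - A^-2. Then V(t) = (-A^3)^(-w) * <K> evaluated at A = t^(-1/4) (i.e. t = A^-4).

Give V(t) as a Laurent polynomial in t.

-t^12 + 2*t^11 - 4*t^10 + 5*t^9 - 5*t^8 + 5*t^7 - 4*t^6 + 3*t^5 - t^4 + t^3

Derivation:
Reading the diagram top to bottom ('/'-over between positions i,i+1 = s_i, '\'-over = s_i^-1): braid word = s1 s1 s2^-1 s1 s2 s2 s2 s2 s2 s1 s3 s4^-1.
The presented braid s1 s1 s2^-1 s1 s2 s2 s2 s2 s2 s1 s3 s4^-1 on 5 strands reduces by inverse Markov moves (closure unchanged at each step):
  Destabilize: the word has the form β·s4^-1 where s4^-1 occurs only as the final letter (β ∈ B_4); drop it and the last strand → 4 strands.
  Destabilize: the word has the form β·s3 where s3 occurs only as the final letter (β ∈ B_3); drop it and the last strand → 3 strands.
Reduced to β = s1 s1 s2^-1 s1 s2 s2 s2 s2 s2 s1 on 3 strands, 10 crossings.
Compute on β:
Braid: s1 s1 s2^-1 s1 s2 s2 s2 s2 s2 s1 on 3 strands, 10 crossings.
Writhe w = (#positive) - (#negative) = 9 - 1 = 8.
Computing the Kauffman bracket via state sum. There are 2^10 = 1024 states.
Each crossing splits two ways (0=vertical, 1=horizontal). The state's weight is A^(#A-smoothings - #B-smoothings) * d^(loops - 1).
Tabulate the states by total A-exponent and number of loops L (A-exp: L × count):
  A^10: L=2 ×1
  A^8: L=1 ×4, L=3 ×6
  A^6: L=2 ×35, L=4 ×10
  A^4: L=1 ×35, L=3 ×75, L=5 ×10
  A^2: L=2 ×115, L=4 ×90, L=6 ×5
  A^0: L=3 ×185, L=5 ×66, L=7 ×1
  A^-2: L=4 ×180, L=6 ×30
  A^-4: L=5 ×112, L=7 ×8
  A^-6: L=6 ×44, L=8 ×1
  A^-8: L=7 ×10
  A^-10: L=8 ×1
Each group contributes A^e * Σ count * d^(L-1):
Powers of d = -A^2 - A^-2: d^2 = A^4 + 2 + A^-4; d^3 = -A^6 - 3*A^2 - 3*A^-2 - A^-6; d^4 = A^8 + 4*A^4 + 6 + 4*A^-4 + A^-8; d^5 = -A^10 - 5*A^6 - 10*A^2 - 10*A^-2 - 5*A^-6 - A^-10; d^6 = A^12 + 6*A^8 + 15*A^4 + 20 + 15*A^-4 + 6*A^-8 + A^-12; d^7 = -A^14 - 7*A^10 - 21*A^6 - 35*A^2 - 35*A^-2 - 21*A^-6 - 7*A^-10 - A^-14.
  A^10 * (d) = -A^12 - A^8
  A^8 * (4 + 6*d^2) = 6*A^12 + 16*A^8 + 6*A^4
  A^6 * (35*d + 10*d^3) = -10*A^12 - 65*A^8 - 65*A^4 - 10
  A^4 * (35 + 75*d^2 + 10*d^4) = 10*A^12 + 115*A^8 + 245*A^4 + 115 + 10*A^-4
  A^2 * (115*d + 90*d^3 + 5*d^5) = -5*A^12 - 115*A^8 - 435*A^4 - 435 - 115*A^-4 - 5*A^-8
  A^0 * (185*d^2 + 66*d^4 + d^6) = A^12 + 72*A^8 + 464*A^4 + 786 + 464*A^-4 + 72*A^-8 + A^-12
  A^-2 * (180*d^3 + 30*d^5) = -30*A^8 - 330*A^4 - 840 - 840*A^-4 - 330*A^-8 - 30*A^-12
  A^-4 * (112*d^4 + 8*d^6) = 8*A^8 + 160*A^4 + 568 + 832*A^-4 + 568*A^-8 + 160*A^-12 + 8*A^-16
  A^-6 * (44*d^5 + d^7) = -A^8 - 51*A^4 - 241 - 475*A^-4 - 475*A^-8 - 241*A^-12 - 51*A^-16 - A^-20
  A^-8 * (10*d^6) = 10*A^4 + 60 + 150*A^-4 + 200*A^-8 + 150*A^-12 + 60*A^-16 + 10*A^-20
  A^-10 * (d^7) = -A^4 - 7 - 21*A^-4 - 35*A^-8 - 35*A^-12 - 21*A^-16 - 7*A^-20 - A^-24
Summing the groups: <K> = A^12 - A^8 + 3*A^4 - 4 + 5*A^-4 - 5*A^-8 + 5*A^-12 - 4*A^-16 + 2*A^-20 - A^-24
Normalise by the writhe: (-A^3)^(-w) = (-A^3)^(-8) = A^-24, so f(A) = A^-24 * <K> = A^-12 - A^-16 + 3*A^-20 - 4*A^-24 + 5*A^-28 - 5*A^-32 + 5*A^-36 - 4*A^-40 + 2*A^-44 - A^-48.
Substitute A = t^(-1/4), i.e. A^e → t^(-e/4): V(t) = -t^12 + 2*t^11 - 4*t^10 + 5*t^9 - 5*t^8 + 5*t^7 - 4*t^6 + 3*t^5 - t^4 + t^3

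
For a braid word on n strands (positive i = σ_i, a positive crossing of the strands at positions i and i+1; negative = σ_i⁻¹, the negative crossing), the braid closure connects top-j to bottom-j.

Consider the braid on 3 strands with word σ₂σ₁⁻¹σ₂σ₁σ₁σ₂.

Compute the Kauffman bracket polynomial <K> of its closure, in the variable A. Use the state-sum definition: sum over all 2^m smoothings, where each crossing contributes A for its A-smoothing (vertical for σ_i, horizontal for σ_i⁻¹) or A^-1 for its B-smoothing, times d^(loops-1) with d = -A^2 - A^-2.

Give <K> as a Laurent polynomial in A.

A^8 - A^4 + 2 - A^-4 + A^-8 - A^-12

Derivation:
Braid: s2 s1^-1 s2 s1 s1 s2 on 3 strands, 6 crossings.
Writhe w = (#positive) - (#negative) = 5 - 1 = 4.
Enumerate smoothing states for the bracket polynomial. There are 2^6 = 64 states.
Each crossing splits two ways (0=vertical, 1=horizontal). The state's weight is A^(#A-smoothings - #B-smoothings) * d^(loops - 1).
Tabulate the states by total A-exponent and number of loops L (A-exp: L × count):
  A^6: L=2 ×1
  A^4: L=1 ×3, L=3 ×3
  A^2: L=2 ×14, L=4 ×1
  A^0: L=1 ×10, L=3 ×10
  A^-2: L=2 ×13, L=4 ×2
  A^-4: L=3 ×6
  A^-6: L=4 ×1
Each group contributes A^e * Σ count * d^(L-1):
Powers of d = -A^2 - A^-2: d^2 = A^4 + 2 + A^-4; d^3 = -A^6 - 3*A^2 - 3*A^-2 - A^-6.
  A^6 * (d) = -A^8 - A^4
  A^4 * (3 + 3*d^2) = 3*A^8 + 9*A^4 + 3
  A^2 * (14*d + d^3) = -A^8 - 17*A^4 - 17 - A^-4
  A^0 * (10 + 10*d^2) = 10*A^4 + 30 + 10*A^-4
  A^-2 * (13*d + 2*d^3) = -2*A^4 - 19 - 19*A^-4 - 2*A^-8
  A^-4 * (6*d^2) = 6 + 12*A^-4 + 6*A^-8
  A^-6 * (d^3) = -1 - 3*A^-4 - 3*A^-8 - A^-12
Summing the groups: <K> = A^8 - A^4 + 2 - A^-4 + A^-8 - A^-12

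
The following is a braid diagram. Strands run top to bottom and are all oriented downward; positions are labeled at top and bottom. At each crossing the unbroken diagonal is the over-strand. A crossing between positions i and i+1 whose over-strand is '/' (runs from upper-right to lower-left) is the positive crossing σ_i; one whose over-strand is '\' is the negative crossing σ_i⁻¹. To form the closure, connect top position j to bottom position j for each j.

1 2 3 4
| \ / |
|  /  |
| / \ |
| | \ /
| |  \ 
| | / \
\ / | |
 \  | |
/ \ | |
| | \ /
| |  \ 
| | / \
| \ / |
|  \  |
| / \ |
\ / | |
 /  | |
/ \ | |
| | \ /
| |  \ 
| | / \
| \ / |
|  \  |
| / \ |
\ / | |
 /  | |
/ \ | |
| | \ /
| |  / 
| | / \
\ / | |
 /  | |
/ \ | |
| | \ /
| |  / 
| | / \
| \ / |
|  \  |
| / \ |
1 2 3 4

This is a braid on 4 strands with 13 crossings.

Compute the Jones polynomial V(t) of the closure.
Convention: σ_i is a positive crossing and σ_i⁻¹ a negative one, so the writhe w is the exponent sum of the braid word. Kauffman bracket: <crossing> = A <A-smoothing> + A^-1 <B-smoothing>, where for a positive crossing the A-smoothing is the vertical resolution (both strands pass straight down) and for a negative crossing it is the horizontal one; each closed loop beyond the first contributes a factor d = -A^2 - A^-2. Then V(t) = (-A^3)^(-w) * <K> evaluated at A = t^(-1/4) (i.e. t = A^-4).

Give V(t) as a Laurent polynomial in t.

t^2 - t + 1 - t^-1 + t^-2

Derivation:
Reading the diagram top to bottom ('/'-over between positions i,i+1 = s_i, '\'-over = s_i^-1): braid word = s2 s3^-1 s1^-1 s3^-1 s2^-1 s1 s3^-1 s2^-1 s1 s3 s1 s3 s2^-1.
The presented braid s2 s3^-1 s1^-1 s3^-1 s2^-1 s1 s3^-1 s2^-1 s1 s3 s1 s3 s2^-1 on 4 strands reduces by inverse Markov moves (closure unchanged at each step):
  Deconjugate: the word is γ·β·γ⁻¹ with γ = s2 s3^-1 (prefix) and γ⁻¹ = s3 s2^-1 (suffix); strip both.
  Deconjugate: the word is γ·β·γ⁻¹ with γ = s1^-1 s3^-1 (prefix) and γ⁻¹ = s3 s1 (suffix); strip both.
Reduced to β = s2^-1 s1 s3^-1 s2^-1 s1 on 4 strands, 5 crossings.
Compute on β:
Braid: s2^-1 s1 s3^-1 s2^-1 s1 on 4 strands, 5 crossings.
Writhe w = (#positive) - (#negative) = 2 - 3 = -1.
Computing the Kauffman bracket via state sum. There are 2^5 = 32 states.
For each crossing: s=0 is the vertical smoothing, s=1 horizontal. Crossing k contributes A^(sign_k * (1 - 2*s_k)); loop factor d = -A^2 - A^-2.
  state 00000: A-exp=-1, loops=4, term = A^-1 * d^3
  state 00001: A-exp=-3, loops=3, term = A^-3 * d^2
  state 00010: A-exp=+1, loops=3, term = A^1 * d^2
  state 00011: A-exp=-1, loops=2, term = A^-1 * d^1
  state 00100: A-exp=+1, loops=3, term = A^1 * d^2
  state 00101: A-exp=-1, loops=2, term = A^-1 * d^1
  state 00110: A-exp=+3, loops=2, term = A^3 * d^1
  state 00111: A-exp=+1, loops=1, term = A^1 * d^0
  state 01000: A-exp=-3, loops=3, term = A^-3 * d^2
  state 01001: A-exp=-5, loops=4, term = A^-5 * d^3
  state 01010: A-exp=-1, loops=2, term = A^-1 * d^1
  state 01011: A-exp=-3, loops=3, term = A^-3 * d^2
  state 01100: A-exp=-1, loops=2, term = A^-1 * d^1
  state 01101: A-exp=-3, loops=3, term = A^-3 * d^2
  state 01110: A-exp=+1, loops=1, term = A^1 * d^0
  state 01111: A-exp=-1, loops=2, term = A^-1 * d^1
  state 10000: A-exp=+1, loops=3, term = A^1 * d^2
  state 10001: A-exp=-1, loops=2, term = A^-1 * d^1
  state 10010: A-exp=+3, loops=4, term = A^3 * d^3
  state 10011: A-exp=+1, loops=3, term = A^1 * d^2
  state 10100: A-exp=+3, loops=2, term = A^3 * d^1
  state 10101: A-exp=+1, loops=1, term = A^1 * d^0
  state 10110: A-exp=+5, loops=3, term = A^5 * d^2
  state 10111: A-exp=+3, loops=2, term = A^3 * d^1
  state 11000: A-exp=-1, loops=2, term = A^-1 * d^1
  state 11001: A-exp=-3, loops=3, term = A^-3 * d^2
  state 11010: A-exp=+1, loops=3, term = A^1 * d^2
  state 11011: A-exp=-1, loops=2, term = A^-1 * d^1
  state 11100: A-exp=+1, loops=1, term = A^1 * d^0
  state 11101: A-exp=-1, loops=2, term = A^-1 * d^1
  state 11110: A-exp=+3, loops=2, term = A^3 * d^1
  state 11111: A-exp=+1, loops=1, term = A^1 * d^0
Collect the terms by A-exponent (count of states per loop number):
Powers of d = -A^2 - A^-2: d^2 = A^4 + 2 + A^-4; d^3 = -A^6 - 3*A^2 - 3*A^-2 - A^-6.
  A^5 * (d^2) = A^9 + 2*A^5 + A
  A^3 * (4*d + d^3) = -A^9 - 7*A^5 - 7*A - A^-3
  A^1 * (5 + 5*d^2) = 5*A^5 + 15*A + 5*A^-3
  A^-1 * (9*d + d^3) = -A^5 - 12*A - 12*A^-3 - A^-7
  A^-3 * (5*d^2) = 5*A + 10*A^-3 + 5*A^-7
  A^-5 * (d^3) = -A - 3*A^-3 - 3*A^-7 - A^-11
Summing the groups: <K> = -A^5 + A - A^-3 + A^-7 - A^-11
Normalise by the writhe: (-A^3)^(-w) = (-A^3)^(1) = -A^3, so f(A) = -A^3 * <K> = A^8 - A^4 + 1 - A^-4 + A^-8.
Substitute A = t^(-1/4), i.e. A^e → t^(-e/4): V(t) = t^2 - t + 1 - t^-1 + t^-2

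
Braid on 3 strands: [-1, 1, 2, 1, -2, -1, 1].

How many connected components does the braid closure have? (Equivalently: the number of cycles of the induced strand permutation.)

2

Derivation:
Track the strand permutation on 3 strands, starting from identity.
  step 1: s1^-1 swaps positions 1,2 -> [2 1 3]
  step 2: s1 swaps positions 1,2 -> [1 2 3]
  step 3: s2 swaps positions 2,3 -> [1 3 2]
  step 4: s1 swaps positions 1,2 -> [3 1 2]
  step 5: s2^-1 swaps positions 2,3 -> [3 2 1]
  step 6: s1^-1 swaps positions 1,2 -> [2 3 1]
  step 7: s1 swaps positions 1,2 -> [3 2 1]
Final permutation (position -> original strand): [3 2 1]
Closure components = cycle count of this permutation = 2.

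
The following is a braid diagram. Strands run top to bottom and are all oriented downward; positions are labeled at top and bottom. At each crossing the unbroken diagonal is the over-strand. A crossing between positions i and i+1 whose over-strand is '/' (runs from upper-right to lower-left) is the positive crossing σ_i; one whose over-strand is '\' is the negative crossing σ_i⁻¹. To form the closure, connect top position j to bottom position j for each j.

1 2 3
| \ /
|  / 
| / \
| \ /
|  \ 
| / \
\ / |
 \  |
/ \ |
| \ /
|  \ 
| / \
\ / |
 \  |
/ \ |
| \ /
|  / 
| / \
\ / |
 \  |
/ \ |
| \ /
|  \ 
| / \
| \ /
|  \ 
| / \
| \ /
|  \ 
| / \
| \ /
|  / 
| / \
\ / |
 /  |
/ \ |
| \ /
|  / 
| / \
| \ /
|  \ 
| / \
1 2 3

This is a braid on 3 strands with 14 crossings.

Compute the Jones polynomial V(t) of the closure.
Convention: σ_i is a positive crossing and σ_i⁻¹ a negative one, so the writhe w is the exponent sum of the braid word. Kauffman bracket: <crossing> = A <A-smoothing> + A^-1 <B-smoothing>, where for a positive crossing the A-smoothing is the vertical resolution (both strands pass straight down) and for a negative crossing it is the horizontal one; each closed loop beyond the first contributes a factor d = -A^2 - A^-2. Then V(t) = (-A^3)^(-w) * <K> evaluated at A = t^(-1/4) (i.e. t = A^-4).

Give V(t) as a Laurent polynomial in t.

t^-1 - t^-2 + 2*t^-3 - t^-4 + t^-5 - t^-6

Derivation:
Reading the diagram top to bottom ('/'-over between positions i,i+1 = s_i, '\'-over = s_i^-1): braid word = s2 s2^-1 s1^-1 s2^-1 s1^-1 s2 s1^-1 s2^-1 s2^-1 s2^-1 s2 s1 s2 s2^-1.
The presented braid s2 s2^-1 s1^-1 s2^-1 s1^-1 s2 s1^-1 s2^-1 s2^-1 s2^-1 s2 s1 s2 s2^-1 on 3 strands reduces by inverse Markov moves (closure unchanged at each step):
  Deconjugate: the word is γ·β·γ⁻¹ with γ = s2 s2^-1 (prefix) and γ⁻¹ = s2 s2^-1 (suffix); strip both.
  Deconjugate: the word is γ·β·γ⁻¹ with γ = s1^-1 s2^-1 (prefix) and γ⁻¹ = s2 s1 (suffix); strip both.
Reduced to β = s1^-1 s2 s1^-1 s2^-1 s2^-1 s2^-1 on 3 strands, 6 crossings.
Compute on β:
Braid: s1^-1 s2 s1^-1 s2^-1 s2^-1 s2^-1 on 3 strands, 6 crossings.
Writhe w = (#positive) - (#negative) = 1 - 5 = -4.
State-sum expansion of <K>. There are 2^6 = 64 states.
Smooth each crossing (0=||, 1=⌣⌢); contribution A^(Σ sign_k(1-2s_k)) * d^(L-1).
Tabulate the states by total A-exponent and number of loops L (A-exp: L × count):
  A^6: L=4 ×1
  A^4: L=3 ×6
  A^2: L=2 ×12, L=4 ×3
  A^0: L=1 ×9, L=3 ×10, L=5 ×1
  A^-2: L=2 ×12, L=4 ×3
  A^-4: L=1 ×2, L=3 ×4
  A^-6: L=2 ×1
Each group contributes A^e * Σ count * d^(L-1):
Powers of d = -A^2 - A^-2: d^2 = A^4 + 2 + A^-4; d^3 = -A^6 - 3*A^2 - 3*A^-2 - A^-6; d^4 = A^8 + 4*A^4 + 6 + 4*A^-4 + A^-8.
  A^6 * (d^3) = -A^12 - 3*A^8 - 3*A^4 - 1
  A^4 * (6*d^2) = 6*A^8 + 12*A^4 + 6
  A^2 * (12*d + 3*d^3) = -3*A^8 - 21*A^4 - 21 - 3*A^-4
  A^0 * (9 + 10*d^2 + d^4) = A^8 + 14*A^4 + 35 + 14*A^-4 + A^-8
  A^-2 * (12*d + 3*d^3) = -3*A^4 - 21 - 21*A^-4 - 3*A^-8
  A^-4 * (2 + 4*d^2) = 4 + 10*A^-4 + 4*A^-8
  A^-6 * (d) = -A^-4 - A^-8
Summing the groups: <K> = -A^12 + A^8 - A^4 + 2 - A^-4 + A^-8
Normalise by the writhe: (-A^3)^(-w) = (-A^3)^(4) = A^12, so f(A) = A^12 * <K> = -A^24 + A^20 - A^16 + 2*A^12 - A^8 + A^4.
Substitute A = t^(-1/4), i.e. A^e → t^(-e/4): V(t) = t^-1 - t^-2 + 2*t^-3 - t^-4 + t^-5 - t^-6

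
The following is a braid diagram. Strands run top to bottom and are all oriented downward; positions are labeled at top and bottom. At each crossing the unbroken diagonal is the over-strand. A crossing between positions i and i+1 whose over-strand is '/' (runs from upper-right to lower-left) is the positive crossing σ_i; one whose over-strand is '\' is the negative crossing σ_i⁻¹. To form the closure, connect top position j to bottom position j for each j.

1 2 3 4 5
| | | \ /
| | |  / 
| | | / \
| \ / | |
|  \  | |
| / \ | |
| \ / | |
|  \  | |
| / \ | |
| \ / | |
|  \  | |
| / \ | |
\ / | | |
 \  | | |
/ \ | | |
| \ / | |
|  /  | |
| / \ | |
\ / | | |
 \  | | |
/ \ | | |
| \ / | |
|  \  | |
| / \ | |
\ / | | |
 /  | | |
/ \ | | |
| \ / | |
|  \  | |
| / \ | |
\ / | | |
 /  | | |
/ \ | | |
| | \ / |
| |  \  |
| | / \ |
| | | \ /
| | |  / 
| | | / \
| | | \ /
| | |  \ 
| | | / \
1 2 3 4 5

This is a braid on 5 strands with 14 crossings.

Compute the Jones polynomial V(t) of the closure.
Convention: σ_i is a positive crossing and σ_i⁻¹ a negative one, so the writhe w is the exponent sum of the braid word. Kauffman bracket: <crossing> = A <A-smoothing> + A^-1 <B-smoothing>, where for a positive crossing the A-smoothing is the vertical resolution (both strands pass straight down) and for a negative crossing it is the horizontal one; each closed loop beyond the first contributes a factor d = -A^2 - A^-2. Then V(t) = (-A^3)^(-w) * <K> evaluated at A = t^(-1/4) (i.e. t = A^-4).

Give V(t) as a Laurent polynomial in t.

-1 + 3*t^-1 - 3*t^-2 + 5*t^-3 - 5*t^-4 + 4*t^-5 - 3*t^-6 + 2*t^-7 - t^-8

Derivation:
Reading the diagram top to bottom ('/'-over between positions i,i+1 = s_i, '\'-over = s_i^-1): braid word = s4 s2^-1 s2^-1 s2^-1 s1^-1 s2 s1^-1 s2^-1 s1 s2^-1 s1 s3^-1 s4 s4^-1.
The presented braid s4 s2^-1 s2^-1 s2^-1 s1^-1 s2 s1^-1 s2^-1 s1 s2^-1 s1 s3^-1 s4 s4^-1 on 5 strands reduces by inverse Markov moves (closure unchanged at each step):
  Deconjugate: the word is γ·β·γ⁻¹ with γ = s4 (prefix) and γ⁻¹ = s4^-1 (suffix); strip both.
  Destabilize: the word has the form β·s4 where s4 occurs only as the final letter (β ∈ B_4); drop it and the last strand → 4 strands.
  Destabilize: the word has the form β·s3^-1 where s3^-1 occurs only as the final letter (β ∈ B_3); drop it and the last strand → 3 strands.
Reduced to β = s2^-1 s2^-1 s2^-1 s1^-1 s2 s1^-1 s2^-1 s1 s2^-1 s1 on 3 strands, 10 crossings.
Compute on β:
Braid: s2^-1 s2^-1 s2^-1 s1^-1 s2 s1^-1 s2^-1 s1 s2^-1 s1 on 3 strands, 10 crossings.
Writhe w = (#positive) - (#negative) = 3 - 7 = -4.
State-sum expansion of <K>. There are 2^10 = 1024 states.
Each crossing splits two ways (0=vertical, 1=horizontal). The state's weight is A^(#A-smoothings - #B-smoothings) * d^(loops - 1).
Tabulate the states by total A-exponent and number of loops L (A-exp: L × count):
  A^10: L=6 ×1
  A^8: L=5 ×10
  A^6: L=4 ×41, L=6 ×4
  A^4: L=3 ×88, L=5 ×31, L=7 ×1
  A^2: L=2 ×102, L=4 ×99, L=6 ×9
  A^0: L=1 ×54, L=3 ×162, L=5 ×36
  A^-2: L=2 ×134, L=4 ×74, L=6 ×2
  A^-4: L=1 ×30, L=3 ×82, L=5 ×8
  A^-6: L=2 ×32, L=4 ×13
  A^-8: L=1 ×3, L=3 ×7
  A^-10: L=2 ×1
Each group contributes A^e * Σ count * d^(L-1):
Powers of d = -A^2 - A^-2: d^2 = A^4 + 2 + A^-4; d^3 = -A^6 - 3*A^2 - 3*A^-2 - A^-6; d^4 = A^8 + 4*A^4 + 6 + 4*A^-4 + A^-8; d^5 = -A^10 - 5*A^6 - 10*A^2 - 10*A^-2 - 5*A^-6 - A^-10; d^6 = A^12 + 6*A^8 + 15*A^4 + 20 + 15*A^-4 + 6*A^-8 + A^-12.
  A^10 * (d^5) = -A^20 - 5*A^16 - 10*A^12 - 10*A^8 - 5*A^4 - 1
  A^8 * (10*d^4) = 10*A^16 + 40*A^12 + 60*A^8 + 40*A^4 + 10
  A^6 * (41*d^3 + 4*d^5) = -4*A^16 - 61*A^12 - 163*A^8 - 163*A^4 - 61 - 4*A^-4
  A^4 * (88*d^2 + 31*d^4 + d^6) = A^16 + 37*A^12 + 227*A^8 + 382*A^4 + 227 + 37*A^-4 + A^-8
  A^2 * (102*d + 99*d^3 + 9*d^5) = -9*A^12 - 144*A^8 - 489*A^4 - 489 - 144*A^-4 - 9*A^-8
  A^0 * (54 + 162*d^2 + 36*d^4) = 36*A^8 + 306*A^4 + 594 + 306*A^-4 + 36*A^-8
  A^-2 * (134*d + 74*d^3 + 2*d^5) = -2*A^8 - 84*A^4 - 376 - 376*A^-4 - 84*A^-8 - 2*A^-12
  A^-4 * (30 + 82*d^2 + 8*d^4) = 8*A^4 + 114 + 242*A^-4 + 114*A^-8 + 8*A^-12
  A^-6 * (32*d + 13*d^3) = -13 - 71*A^-4 - 71*A^-8 - 13*A^-12
  A^-8 * (3 + 7*d^2) = 7*A^-4 + 17*A^-8 + 7*A^-12
  A^-10 * (d) = -A^-8 - A^-12
Summing the groups: <K> = -A^20 + 2*A^16 - 3*A^12 + 4*A^8 - 5*A^4 + 5 - 3*A^-4 + 3*A^-8 - A^-12
Normalise by the writhe: (-A^3)^(-w) = (-A^3)^(4) = A^12, so f(A) = A^12 * <K> = -A^32 + 2*A^28 - 3*A^24 + 4*A^20 - 5*A^16 + 5*A^12 - 3*A^8 + 3*A^4 - 1.
Substitute A = t^(-1/4), i.e. A^e → t^(-e/4): V(t) = -1 + 3*t^-1 - 3*t^-2 + 5*t^-3 - 5*t^-4 + 4*t^-5 - 3*t^-6 + 2*t^-7 - t^-8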